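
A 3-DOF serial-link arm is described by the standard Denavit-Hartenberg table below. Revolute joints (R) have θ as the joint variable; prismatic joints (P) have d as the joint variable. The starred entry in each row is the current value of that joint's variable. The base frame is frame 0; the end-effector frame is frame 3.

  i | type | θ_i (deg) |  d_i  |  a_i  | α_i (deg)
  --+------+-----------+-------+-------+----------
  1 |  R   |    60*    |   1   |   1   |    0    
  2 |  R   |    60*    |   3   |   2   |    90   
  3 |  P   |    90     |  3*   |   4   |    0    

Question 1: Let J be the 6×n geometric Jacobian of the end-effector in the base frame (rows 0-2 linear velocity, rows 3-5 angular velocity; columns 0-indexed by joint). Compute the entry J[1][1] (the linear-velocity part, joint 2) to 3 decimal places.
1.598

axis z_1 = (0.0000,0.0000,1.0000); lever o_n−o_1 = (1.5981,3.2321,7.0000)
cross product → J_v[:, 1] = (-3.2321,1.5981,0.0000)
J_ω[:, 1] = z_1
entry J[1][1] = 1.5981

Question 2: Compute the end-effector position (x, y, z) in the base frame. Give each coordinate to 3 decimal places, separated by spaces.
2.098 4.098 8.000

after link 1: o_1 = (0.5000, 0.8660, 1.0000)
after link 2: o_2 = (-0.5000, 2.5981, 4.0000)
after link 3: o_3 = (2.0981, 4.0981, 8.0000)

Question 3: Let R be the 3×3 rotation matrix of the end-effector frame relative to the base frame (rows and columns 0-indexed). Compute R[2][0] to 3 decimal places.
1.000

End-effector x-axis (col 0 of R) = (-0.0000,0.0000,1.0000)
R[2][0] = 1.0000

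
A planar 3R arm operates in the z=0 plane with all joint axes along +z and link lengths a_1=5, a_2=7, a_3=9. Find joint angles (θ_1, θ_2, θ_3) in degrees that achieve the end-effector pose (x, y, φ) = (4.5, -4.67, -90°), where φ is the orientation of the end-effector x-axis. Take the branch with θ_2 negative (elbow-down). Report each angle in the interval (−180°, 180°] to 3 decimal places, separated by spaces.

wrist centre = target − a_3·(cos φ, sin φ) = (4.5000, 4.3300)
cos θ_2 = (38.9989−5²−7²)/(2·5·7) = -0.5000; θ_2 = -120.0010° (elbow-down)
β = atan2(4.3300,4.5000) = 43.8970°; ψ = atan2(-6.0621,1.4999) = -76.1030°
θ_1 = β − ψ = 120.0000°
θ_3 = φ − θ_1 − θ_2 = -89.9990° (wrapped to (-180°,180°])

120.000 -120.001 -89.999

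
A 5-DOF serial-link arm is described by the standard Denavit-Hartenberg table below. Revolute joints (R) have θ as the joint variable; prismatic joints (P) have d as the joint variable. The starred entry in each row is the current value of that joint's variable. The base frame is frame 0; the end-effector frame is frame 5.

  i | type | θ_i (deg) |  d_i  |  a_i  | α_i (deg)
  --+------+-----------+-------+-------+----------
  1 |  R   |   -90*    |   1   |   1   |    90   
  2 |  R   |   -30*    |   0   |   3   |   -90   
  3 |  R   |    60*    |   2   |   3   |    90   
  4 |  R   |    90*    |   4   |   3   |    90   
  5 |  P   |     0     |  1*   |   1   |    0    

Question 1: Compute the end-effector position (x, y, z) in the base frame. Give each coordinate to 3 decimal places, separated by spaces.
after link 1: o_1 = (0.0000, -1.0000, 1.0000)
after link 2: o_2 = (0.0000, -3.5981, -0.5000)
after link 3: o_3 = (2.5981, -5.8971, 0.4821)
after link 4: o_4 = (0.5981, -10.3971, 1.3481)
after link 5: o_5 = (1.4641, -11.3301, 1.9641)

1.464 -11.330 1.964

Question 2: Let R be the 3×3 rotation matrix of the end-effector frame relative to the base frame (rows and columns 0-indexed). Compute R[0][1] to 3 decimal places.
-0.500

End-effector y-axis (col 1 of R) = (-0.5000,-0.7500,-0.4330)
R[0][1] = -0.5000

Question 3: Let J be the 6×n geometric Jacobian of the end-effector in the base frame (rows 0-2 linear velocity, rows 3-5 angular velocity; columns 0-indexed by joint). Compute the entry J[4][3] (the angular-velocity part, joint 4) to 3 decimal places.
-0.750

axis z_3 = (-0.5000,-0.7500,-0.4330); lever o_n−o_3 = (-1.1340,-5.4330,1.4821)
cross product → J_v[:, 3] = (-3.4641,1.2321,1.8660)
J_ω[:, 3] = z_3
entry J[4][3] = -0.7500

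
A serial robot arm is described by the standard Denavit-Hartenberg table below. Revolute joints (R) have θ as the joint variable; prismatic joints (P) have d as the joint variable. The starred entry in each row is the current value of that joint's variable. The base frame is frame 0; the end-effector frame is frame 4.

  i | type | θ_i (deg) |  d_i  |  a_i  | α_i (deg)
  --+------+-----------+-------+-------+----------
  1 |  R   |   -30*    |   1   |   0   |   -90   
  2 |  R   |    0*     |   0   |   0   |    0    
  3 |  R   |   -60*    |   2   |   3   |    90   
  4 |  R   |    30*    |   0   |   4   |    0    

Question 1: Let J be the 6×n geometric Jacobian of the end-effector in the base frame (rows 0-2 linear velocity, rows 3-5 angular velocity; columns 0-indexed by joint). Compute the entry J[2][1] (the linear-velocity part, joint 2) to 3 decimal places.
-3.232

axis z_1 = (0.5000,0.8660,0.0000); lever o_n−o_1 = (4.7990,1.8481,5.5981)
cross product → J_v[:, 1] = (4.8481,-2.7990,-3.2321)
J_ω[:, 1] = z_1
entry J[2][1] = -3.2321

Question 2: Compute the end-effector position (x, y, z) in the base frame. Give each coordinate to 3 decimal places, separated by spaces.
4.799 1.848 6.598

after link 1: o_1 = (0.0000, 0.0000, 1.0000)
after link 2: o_2 = (0.0000, 0.0000, 1.0000)
after link 3: o_3 = (2.2990, 0.9821, 3.5981)
after link 4: o_4 = (4.7990, 1.8481, 6.5981)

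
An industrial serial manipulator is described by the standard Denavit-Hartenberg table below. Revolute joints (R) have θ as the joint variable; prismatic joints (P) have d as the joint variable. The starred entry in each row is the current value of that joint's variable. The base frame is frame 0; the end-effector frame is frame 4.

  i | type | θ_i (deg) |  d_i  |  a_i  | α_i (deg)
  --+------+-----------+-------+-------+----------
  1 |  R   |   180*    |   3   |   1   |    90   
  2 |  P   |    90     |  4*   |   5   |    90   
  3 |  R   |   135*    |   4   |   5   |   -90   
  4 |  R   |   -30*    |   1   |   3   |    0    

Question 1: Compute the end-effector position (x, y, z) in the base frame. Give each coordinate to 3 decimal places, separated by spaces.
-6.500 8.666 1.920

after link 1: o_1 = (-1.0000, 0.0000, 3.0000)
after link 2: o_2 = (-1.0000, 4.0000, 8.0000)
after link 3: o_3 = (-5.0000, 7.5355, 4.4645)
after link 4: o_4 = (-6.5000, 8.6655, 1.9202)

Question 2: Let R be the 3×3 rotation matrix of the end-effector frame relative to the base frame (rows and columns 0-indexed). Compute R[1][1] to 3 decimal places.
0.354

End-effector y-axis (col 1 of R) = (0.8660,0.3536,-0.3536)
R[1][1] = 0.3536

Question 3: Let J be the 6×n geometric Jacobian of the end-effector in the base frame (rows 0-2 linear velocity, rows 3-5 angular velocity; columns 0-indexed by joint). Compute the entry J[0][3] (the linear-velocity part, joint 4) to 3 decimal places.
axis z_3 = (-0.0000,-0.7071,-0.7071); lever o_n−o_3 = (-1.5000,1.1300,-2.5442)
cross product → J_v[:, 3] = (2.5981,1.0607,-1.0607)
J_ω[:, 3] = z_3
entry J[0][3] = 2.5981

2.598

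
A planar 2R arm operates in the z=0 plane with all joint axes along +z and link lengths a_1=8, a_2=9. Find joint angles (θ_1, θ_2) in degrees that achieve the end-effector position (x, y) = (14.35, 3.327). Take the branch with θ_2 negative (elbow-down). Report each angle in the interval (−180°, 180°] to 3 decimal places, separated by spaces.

cos θ_2 = (216.9914−8²−9²)/(2·8·9) = 0.4999; θ_2 = -60.0039° (elbow-down)
β = atan2(3.3270,14.3500) = 13.0532°; ψ = atan2(-7.7945,12.4995) = -31.9472°
θ_1 = β − ψ = 45.0005°

45.000 -60.004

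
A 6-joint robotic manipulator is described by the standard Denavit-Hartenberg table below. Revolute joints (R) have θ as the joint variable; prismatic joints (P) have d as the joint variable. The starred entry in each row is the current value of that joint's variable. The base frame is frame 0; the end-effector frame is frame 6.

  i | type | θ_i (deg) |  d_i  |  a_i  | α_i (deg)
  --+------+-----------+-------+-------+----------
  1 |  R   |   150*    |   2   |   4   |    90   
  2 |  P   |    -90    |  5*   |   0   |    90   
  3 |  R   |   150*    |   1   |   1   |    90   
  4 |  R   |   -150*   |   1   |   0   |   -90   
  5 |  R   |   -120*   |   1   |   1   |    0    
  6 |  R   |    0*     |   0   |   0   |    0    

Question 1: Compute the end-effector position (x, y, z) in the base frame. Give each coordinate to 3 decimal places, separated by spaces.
0.660 8.375 2.741

after link 1: o_1 = (-3.4641, 2.0000, 2.0000)
after link 2: o_2 = (-0.9641, 6.3301, 2.0000)
after link 3: o_3 = (0.1519, 6.2631, 2.8660)
after link 4: o_4 = (0.5849, 7.0131, 2.3660)
after link 5: o_5 = (0.6597, 8.3747, 2.7410)
after link 6: o_6 = (0.6597, 8.3747, 2.7410)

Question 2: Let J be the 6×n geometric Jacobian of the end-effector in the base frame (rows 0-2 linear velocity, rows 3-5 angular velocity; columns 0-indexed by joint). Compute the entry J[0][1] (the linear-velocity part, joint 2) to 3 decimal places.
0.500

prismatic axis z_1 = (0.5000,0.8660,0.0000)
J_v[:, 1] = z_1; J_ω[:, 1] = (0,0,0)
entry J[0][1] = 0.5000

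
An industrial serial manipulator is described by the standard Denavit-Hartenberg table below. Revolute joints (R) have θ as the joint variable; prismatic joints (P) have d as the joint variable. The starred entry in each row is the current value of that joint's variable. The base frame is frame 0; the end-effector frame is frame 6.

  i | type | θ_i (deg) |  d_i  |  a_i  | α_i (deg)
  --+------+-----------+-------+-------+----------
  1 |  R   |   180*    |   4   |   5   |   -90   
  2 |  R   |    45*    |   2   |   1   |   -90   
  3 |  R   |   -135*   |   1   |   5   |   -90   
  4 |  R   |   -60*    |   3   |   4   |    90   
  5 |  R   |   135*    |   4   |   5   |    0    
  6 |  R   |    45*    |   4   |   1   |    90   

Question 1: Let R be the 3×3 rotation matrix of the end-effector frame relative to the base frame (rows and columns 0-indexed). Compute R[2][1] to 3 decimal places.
-0.787

End-effector y-axis (col 1 of R) = (-0.0795,0.6124,-0.7866)
R[2][1] = -0.7866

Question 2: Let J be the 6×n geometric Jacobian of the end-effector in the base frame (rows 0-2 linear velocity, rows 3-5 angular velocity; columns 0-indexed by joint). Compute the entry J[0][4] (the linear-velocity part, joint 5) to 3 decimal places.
-0.781

axis z_4 = (-0.0795,0.6124,-0.7866); lever o_n−o_4 = (-6.3148,4.0025,-6.4167)
cross product → J_v[:, 4] = (-0.7812,4.4571,3.5489)
J_ω[:, 4] = z_4
entry J[0][4] = -0.7812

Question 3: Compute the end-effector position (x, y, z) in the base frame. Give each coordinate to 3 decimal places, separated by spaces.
-6.865 -5.069 -4.280

after link 1: o_1 = (-5.0000, 0.0000, 4.0000)
after link 2: o_2 = (-5.7071, -2.0000, 3.2929)
after link 3: o_3 = (-2.5000, -5.5355, 5.0858)
after link 4: o_4 = (-0.5505, -9.0711, 2.1363)
after link 5: o_5 = (-5.6851, -7.8716, -1.4966)
after link 6: o_6 = (-6.8653, -5.0685, -4.2804)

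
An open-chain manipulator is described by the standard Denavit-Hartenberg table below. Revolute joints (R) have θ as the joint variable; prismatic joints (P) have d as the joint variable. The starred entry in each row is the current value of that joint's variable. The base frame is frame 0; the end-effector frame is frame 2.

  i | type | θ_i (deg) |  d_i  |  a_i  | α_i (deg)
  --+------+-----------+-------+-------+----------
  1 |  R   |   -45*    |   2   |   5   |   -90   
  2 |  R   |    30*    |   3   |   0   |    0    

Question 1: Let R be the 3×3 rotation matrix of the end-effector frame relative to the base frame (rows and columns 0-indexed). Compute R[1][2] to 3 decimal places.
End-effector z-axis (col 2 of R) = (0.7071,0.7071,0.0000)
R[1][2] = 0.7071

0.707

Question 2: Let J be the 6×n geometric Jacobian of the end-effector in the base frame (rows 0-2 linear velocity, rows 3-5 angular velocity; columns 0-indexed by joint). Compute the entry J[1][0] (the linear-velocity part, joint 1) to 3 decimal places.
axis z_0 = ẑ; lever o_n−o_0 = (5.6569,-1.4142,2.0000)
cross product → J_v[:, 0] = (1.4142,5.6569,-0.0000)
J_ω[:, 0] = z_0
entry J[1][0] = 5.6569

5.657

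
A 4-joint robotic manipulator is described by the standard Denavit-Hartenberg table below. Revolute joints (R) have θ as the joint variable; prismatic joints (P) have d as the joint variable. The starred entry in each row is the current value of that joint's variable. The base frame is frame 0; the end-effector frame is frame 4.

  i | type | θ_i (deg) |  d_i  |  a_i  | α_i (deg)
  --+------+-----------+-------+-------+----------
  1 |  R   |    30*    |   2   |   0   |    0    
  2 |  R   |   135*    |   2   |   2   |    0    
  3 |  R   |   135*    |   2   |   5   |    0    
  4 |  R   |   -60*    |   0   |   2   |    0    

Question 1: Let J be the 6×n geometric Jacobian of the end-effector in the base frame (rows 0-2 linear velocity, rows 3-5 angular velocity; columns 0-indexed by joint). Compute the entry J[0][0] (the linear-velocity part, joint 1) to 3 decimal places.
5.545

axis z_0 = ẑ; lever o_n−o_0 = (-0.4319,-5.5445,6.0000)
cross product → J_v[:, 0] = (5.5445,-0.4319,0.0000)
J_ω[:, 0] = z_0
entry J[0][0] = 5.5445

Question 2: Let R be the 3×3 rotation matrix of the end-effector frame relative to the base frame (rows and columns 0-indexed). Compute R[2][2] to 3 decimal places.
End-effector z-axis (col 2 of R) = (0.0000,0.0000,1.0000)
R[2][2] = 1.0000

1.000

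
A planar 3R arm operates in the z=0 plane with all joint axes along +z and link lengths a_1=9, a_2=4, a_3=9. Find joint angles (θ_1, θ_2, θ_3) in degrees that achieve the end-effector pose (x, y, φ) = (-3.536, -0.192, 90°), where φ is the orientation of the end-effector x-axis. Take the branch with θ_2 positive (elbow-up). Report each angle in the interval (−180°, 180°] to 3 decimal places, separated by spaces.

wrist centre = target − a_3·(cos φ, sin φ) = (-3.5360, -9.1920)
cos θ_2 = (96.9962−9²−4²)/(2·9·4) = -0.0001; θ_2 = 90.0031° (elbow-up)
β = atan2(-9.1920,-3.5360) = -111.0409°; ψ = atan2(4.0000,8.9998) = 23.9630°
θ_1 = β − ψ = -135.0038°
θ_3 = φ − θ_1 − θ_2 = 135.0008° (wrapped to (-180°,180°])

-135.004 90.003 135.001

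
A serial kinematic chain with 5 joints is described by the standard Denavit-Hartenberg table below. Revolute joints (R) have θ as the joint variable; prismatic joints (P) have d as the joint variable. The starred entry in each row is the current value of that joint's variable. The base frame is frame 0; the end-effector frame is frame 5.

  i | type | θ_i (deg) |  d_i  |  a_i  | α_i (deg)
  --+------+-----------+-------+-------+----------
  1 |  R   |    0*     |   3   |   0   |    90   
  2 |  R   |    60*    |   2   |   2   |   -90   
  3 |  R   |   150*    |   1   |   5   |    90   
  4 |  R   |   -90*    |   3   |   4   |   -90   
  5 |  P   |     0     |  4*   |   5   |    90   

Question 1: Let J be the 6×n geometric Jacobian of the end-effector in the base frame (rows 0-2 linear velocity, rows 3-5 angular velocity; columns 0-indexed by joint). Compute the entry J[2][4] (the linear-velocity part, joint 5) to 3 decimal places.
prismatic axis z_4 = (-0.4330,0.5000,-0.7500)
J_v[:, 4] = z_4; J_ω[:, 4] = (0,0,0)
entry J[2][4] = -0.7500

-0.750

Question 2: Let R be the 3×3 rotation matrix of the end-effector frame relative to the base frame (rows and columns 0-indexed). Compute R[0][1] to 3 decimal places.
End-effector y-axis (col 1 of R) = (-0.4330,0.5000,-0.7500)
R[0][1] = -0.4330

-0.433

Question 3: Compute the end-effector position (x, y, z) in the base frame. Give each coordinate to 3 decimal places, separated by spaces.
4.781 5.098 -4.719

after link 1: o_1 = (0.0000, 0.0000, 3.0000)
after link 2: o_2 = (1.0000, -2.0000, 4.7321)
after link 3: o_3 = (-2.0311, 0.5000, 1.4821)
after link 4: o_4 = (2.1830, 3.0981, 0.7811)
after link 5: o_5 = (4.7811, 5.0981, -4.7189)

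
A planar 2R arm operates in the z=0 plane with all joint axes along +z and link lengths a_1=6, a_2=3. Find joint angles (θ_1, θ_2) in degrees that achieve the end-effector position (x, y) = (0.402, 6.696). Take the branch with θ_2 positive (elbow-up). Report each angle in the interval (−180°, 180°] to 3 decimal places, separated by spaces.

59.999 90.003

cos θ_2 = (44.9980−6²−3²)/(2·6·3) = -0.0001; θ_2 = 90.0032° (elbow-up)
β = atan2(6.6960,0.4020) = 86.5643°; ψ = atan2(3.0000,5.9998) = 26.5657°
θ_1 = β − ψ = 59.9986°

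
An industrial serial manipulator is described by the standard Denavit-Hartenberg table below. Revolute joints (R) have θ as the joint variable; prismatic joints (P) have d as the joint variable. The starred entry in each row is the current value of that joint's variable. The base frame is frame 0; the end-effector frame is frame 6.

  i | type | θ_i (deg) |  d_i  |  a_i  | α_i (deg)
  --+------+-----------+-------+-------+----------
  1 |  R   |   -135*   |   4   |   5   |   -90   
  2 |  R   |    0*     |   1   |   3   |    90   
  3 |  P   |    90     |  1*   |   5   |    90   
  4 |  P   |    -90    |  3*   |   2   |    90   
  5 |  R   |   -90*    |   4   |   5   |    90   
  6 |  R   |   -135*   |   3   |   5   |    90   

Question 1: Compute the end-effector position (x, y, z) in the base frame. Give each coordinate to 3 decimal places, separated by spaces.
after link 1: o_1 = (-3.5355, -3.5355, 4.0000)
after link 2: o_2 = (-4.9497, -6.3640, 4.0000)
after link 3: o_3 = (-1.4142, -9.8995, 5.0000)
after link 4: o_4 = (-3.5355, -12.0208, 3.0000)
after link 5: o_5 = (-2.8284, -5.6569, 3.0000)
after link 6: o_6 = (-2.8284, -10.6569, 6.0000)

-2.828 -10.657 6.000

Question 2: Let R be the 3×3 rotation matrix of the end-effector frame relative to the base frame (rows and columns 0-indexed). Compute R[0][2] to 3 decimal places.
End-effector z-axis (col 2 of R) = (-1.0000,-0.0000,0.0000)
R[0][2] = -1.0000

-1.000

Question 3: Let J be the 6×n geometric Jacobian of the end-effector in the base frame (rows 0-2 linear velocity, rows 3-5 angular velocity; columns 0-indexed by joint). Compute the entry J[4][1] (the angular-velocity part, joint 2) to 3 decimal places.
-0.707

axis z_1 = (0.7071,-0.7071,0.0000); lever o_n−o_1 = (0.7071,-7.1213,2.0000)
cross product → J_v[:, 1] = (-1.4142,-1.4142,-4.5355)
J_ω[:, 1] = z_1
entry J[4][1] = -0.7071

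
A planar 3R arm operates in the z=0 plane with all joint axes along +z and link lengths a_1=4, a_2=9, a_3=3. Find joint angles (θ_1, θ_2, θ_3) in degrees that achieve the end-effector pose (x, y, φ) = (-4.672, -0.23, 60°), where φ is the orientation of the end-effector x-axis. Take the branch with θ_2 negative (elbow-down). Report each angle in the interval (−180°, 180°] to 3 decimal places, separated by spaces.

-45.009 -134.996 -119.995

wrist centre = target − a_3·(cos φ, sin φ) = (-6.1720, -2.8281)
cos θ_2 = (46.0916−4²−9²)/(2·4·9) = -0.7071; θ_2 = -134.9963° (elbow-down)
β = atan2(-2.8281,-6.1720) = -155.3822°; ψ = atan2(-6.3644,-2.3636) = -110.3736°
θ_1 = β − ψ = -45.0087°
θ_3 = φ − θ_1 − θ_2 = -119.9950° (wrapped to (-180°,180°])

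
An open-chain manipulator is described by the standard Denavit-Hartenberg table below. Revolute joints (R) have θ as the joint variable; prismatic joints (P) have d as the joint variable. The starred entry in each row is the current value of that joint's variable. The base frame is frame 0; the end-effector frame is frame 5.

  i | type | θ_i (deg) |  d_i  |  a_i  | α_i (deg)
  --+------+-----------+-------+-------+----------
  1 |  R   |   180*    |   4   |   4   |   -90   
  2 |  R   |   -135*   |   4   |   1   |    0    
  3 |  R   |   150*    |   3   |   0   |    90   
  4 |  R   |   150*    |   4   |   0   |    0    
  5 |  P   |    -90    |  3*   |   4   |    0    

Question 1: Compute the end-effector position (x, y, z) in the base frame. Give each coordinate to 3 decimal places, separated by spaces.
after link 1: o_1 = (-4.0000, 0.0000, 4.0000)
after link 2: o_2 = (-3.2929, -4.0000, 4.7071)
after link 3: o_3 = (-3.2929, -7.0000, 4.7071)
after link 4: o_4 = (-4.3282, -7.0000, 8.5708)
after link 5: o_5 = (-7.0365, -10.4641, 10.9509)

-7.036 -10.464 10.951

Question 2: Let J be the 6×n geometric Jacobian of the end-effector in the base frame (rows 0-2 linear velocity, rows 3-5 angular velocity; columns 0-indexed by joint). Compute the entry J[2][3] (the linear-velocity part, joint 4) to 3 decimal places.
0.897

axis z_3 = (-0.2588,0.0000,0.9659); lever o_n−o_3 = (-3.7436,-3.4641,6.2438)
cross product → J_v[:, 3] = (3.3461,-2.0000,0.8966)
J_ω[:, 3] = z_3
entry J[2][3] = 0.8966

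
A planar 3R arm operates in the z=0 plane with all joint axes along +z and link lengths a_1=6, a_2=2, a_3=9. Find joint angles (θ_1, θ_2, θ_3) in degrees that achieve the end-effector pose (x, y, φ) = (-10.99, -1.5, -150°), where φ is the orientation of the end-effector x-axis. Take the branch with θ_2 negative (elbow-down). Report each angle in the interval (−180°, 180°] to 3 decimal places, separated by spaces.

149.993 -150.012 -149.981

wrist centre = target − a_3·(cos φ, sin φ) = (-3.1958, 3.0000)
cos θ_2 = (19.2130−6²−2²)/(2·6·2) = -0.8661; θ_2 = -150.0116° (elbow-down)
β = atan2(3.0000,-3.1958) = 136.8098°; ψ = atan2(-0.9996,4.2677) = -13.1829°
θ_1 = β − ψ = 149.9927°
θ_3 = φ − θ_1 − θ_2 = -149.9811° (wrapped to (-180°,180°])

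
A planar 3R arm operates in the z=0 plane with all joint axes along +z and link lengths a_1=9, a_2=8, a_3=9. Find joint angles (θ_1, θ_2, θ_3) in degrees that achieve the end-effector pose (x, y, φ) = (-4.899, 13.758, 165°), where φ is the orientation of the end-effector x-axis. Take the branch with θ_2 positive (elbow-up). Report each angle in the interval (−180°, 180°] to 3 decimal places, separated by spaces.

wrist centre = target − a_3·(cos φ, sin φ) = (3.7943, 11.4286)
cos θ_2 = (145.0105−9²−8²)/(2·9·8) = 0.0001; θ_2 = 89.9958° (elbow-up)
β = atan2(11.4286,3.7943) = 71.6337°; ψ = atan2(8.0000,9.0006) = 41.6317°
θ_1 = β − ψ = 30.0020°
θ_3 = φ − θ_1 − θ_2 = 45.0022° (wrapped to (-180°,180°])

30.002 89.996 45.002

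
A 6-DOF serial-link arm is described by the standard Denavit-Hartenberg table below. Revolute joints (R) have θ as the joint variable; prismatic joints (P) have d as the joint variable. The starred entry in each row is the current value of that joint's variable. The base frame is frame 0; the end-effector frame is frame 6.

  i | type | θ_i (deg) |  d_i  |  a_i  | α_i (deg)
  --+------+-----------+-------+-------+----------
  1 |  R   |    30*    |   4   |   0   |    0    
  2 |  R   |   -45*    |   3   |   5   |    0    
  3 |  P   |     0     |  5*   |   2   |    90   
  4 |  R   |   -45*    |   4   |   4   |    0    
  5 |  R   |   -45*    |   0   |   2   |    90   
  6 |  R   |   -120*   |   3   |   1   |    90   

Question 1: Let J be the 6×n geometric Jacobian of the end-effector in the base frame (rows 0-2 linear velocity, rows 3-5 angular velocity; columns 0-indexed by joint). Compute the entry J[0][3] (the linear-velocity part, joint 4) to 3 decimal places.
4.181

axis z_3 = (-0.2588,-0.9659,0.0000); lever o_n−o_3 = (-0.9769,-2.9828,-4.3284)
cross product → J_v[:, 3] = (4.1809,-1.1203,-0.1716)
J_ω[:, 3] = z_3
entry J[0][3] = 4.1809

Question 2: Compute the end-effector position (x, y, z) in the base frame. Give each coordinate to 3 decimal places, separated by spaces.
5.785 -4.795 7.672

after link 1: o_1 = (0.0000, 0.0000, 4.0000)
after link 2: o_2 = (4.8296, -1.2941, 7.0000)
after link 3: o_3 = (6.7615, -1.8117, 12.0000)
after link 4: o_4 = (8.4583, -6.4075, 9.1716)
after link 5: o_5 = (8.4583, -6.4075, 7.1716)
after link 6: o_6 = (5.7846, -4.7945, 7.6716)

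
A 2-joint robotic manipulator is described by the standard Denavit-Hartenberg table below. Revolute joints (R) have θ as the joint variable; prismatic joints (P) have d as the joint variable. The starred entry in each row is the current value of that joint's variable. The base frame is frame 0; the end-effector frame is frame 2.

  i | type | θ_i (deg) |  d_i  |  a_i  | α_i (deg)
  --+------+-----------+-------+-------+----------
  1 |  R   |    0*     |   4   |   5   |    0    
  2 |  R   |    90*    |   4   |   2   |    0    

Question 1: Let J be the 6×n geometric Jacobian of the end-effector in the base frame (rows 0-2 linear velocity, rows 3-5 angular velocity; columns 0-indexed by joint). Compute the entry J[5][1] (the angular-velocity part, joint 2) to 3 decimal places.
1.000

axis z_1 = (0.0000,0.0000,1.0000); lever o_n−o_1 = (0.0000,2.0000,4.0000)
cross product → J_v[:, 1] = (-2.0000,0.0000,0.0000)
J_ω[:, 1] = z_1
entry J[5][1] = 1.0000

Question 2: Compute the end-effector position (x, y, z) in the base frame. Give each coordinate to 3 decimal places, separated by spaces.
after link 1: o_1 = (5.0000, 0.0000, 4.0000)
after link 2: o_2 = (5.0000, 2.0000, 8.0000)

5.000 2.000 8.000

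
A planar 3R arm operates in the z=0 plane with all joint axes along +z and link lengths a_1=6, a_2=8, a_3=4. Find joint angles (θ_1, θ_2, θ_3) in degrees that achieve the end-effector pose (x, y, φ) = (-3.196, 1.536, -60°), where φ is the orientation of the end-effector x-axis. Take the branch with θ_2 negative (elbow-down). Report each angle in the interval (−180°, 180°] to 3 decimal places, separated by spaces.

wrist centre = target − a_3·(cos φ, sin φ) = (-5.1960, 5.0001)
cos θ_2 = (51.9994−6²−8²)/(2·6·8) = -0.5000; θ_2 = -120.0004° (elbow-down)
β = atan2(5.0001,-5.1960) = 136.1007°; ψ = atan2(-6.9282,2.0000) = -73.8982°
θ_1 = β − ψ = 209.9989°
θ_3 = φ − θ_1 − θ_2 = -149.9985° (wrapped to (-180°,180°])

-150.001 -120.000 -149.998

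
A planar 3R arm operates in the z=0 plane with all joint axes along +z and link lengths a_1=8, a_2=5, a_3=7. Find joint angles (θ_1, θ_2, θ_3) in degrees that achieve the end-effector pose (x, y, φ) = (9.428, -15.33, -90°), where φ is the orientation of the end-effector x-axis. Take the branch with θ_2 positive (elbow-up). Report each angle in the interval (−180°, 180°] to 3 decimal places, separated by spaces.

wrist centre = target − a_3·(cos φ, sin φ) = (9.4280, -8.3300)
cos θ_2 = (158.2761−8²−5²)/(2·8·5) = 0.8660; θ_2 = 30.0085° (elbow-up)
β = atan2(-8.3300,9.4280) = -41.4618°; ψ = atan2(2.5006,12.3298) = 11.4649°
θ_1 = β − ψ = -52.9267°
θ_3 = φ − θ_1 − θ_2 = -67.0818° (wrapped to (-180°,180°])

-52.927 30.009 -67.082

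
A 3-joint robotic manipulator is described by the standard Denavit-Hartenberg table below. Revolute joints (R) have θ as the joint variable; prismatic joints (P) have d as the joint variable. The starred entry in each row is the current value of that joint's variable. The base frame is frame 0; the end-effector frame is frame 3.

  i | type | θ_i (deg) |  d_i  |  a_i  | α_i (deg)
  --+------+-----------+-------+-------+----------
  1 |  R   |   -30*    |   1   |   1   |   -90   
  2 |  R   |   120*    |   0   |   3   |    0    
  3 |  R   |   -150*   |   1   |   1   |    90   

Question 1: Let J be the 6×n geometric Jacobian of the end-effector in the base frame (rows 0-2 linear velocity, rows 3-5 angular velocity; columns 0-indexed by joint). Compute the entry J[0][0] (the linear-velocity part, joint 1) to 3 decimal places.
-0.683

axis z_0 = ẑ; lever o_n−o_0 = (0.8170,0.6830,-1.0981)
cross product → J_v[:, 0] = (-0.6830,0.8170,0.0000)
J_ω[:, 0] = z_0
entry J[0][0] = -0.6830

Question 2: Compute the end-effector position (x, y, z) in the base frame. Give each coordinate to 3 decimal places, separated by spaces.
after link 1: o_1 = (0.8660, -0.5000, 1.0000)
after link 2: o_2 = (-0.4330, 0.2500, -1.5981)
after link 3: o_3 = (0.8170, 0.6830, -1.0981)

0.817 0.683 -1.098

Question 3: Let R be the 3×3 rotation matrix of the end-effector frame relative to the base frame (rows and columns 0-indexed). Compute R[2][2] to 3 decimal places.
End-effector z-axis (col 2 of R) = (-0.4330,0.2500,0.8660)
R[2][2] = 0.8660

0.866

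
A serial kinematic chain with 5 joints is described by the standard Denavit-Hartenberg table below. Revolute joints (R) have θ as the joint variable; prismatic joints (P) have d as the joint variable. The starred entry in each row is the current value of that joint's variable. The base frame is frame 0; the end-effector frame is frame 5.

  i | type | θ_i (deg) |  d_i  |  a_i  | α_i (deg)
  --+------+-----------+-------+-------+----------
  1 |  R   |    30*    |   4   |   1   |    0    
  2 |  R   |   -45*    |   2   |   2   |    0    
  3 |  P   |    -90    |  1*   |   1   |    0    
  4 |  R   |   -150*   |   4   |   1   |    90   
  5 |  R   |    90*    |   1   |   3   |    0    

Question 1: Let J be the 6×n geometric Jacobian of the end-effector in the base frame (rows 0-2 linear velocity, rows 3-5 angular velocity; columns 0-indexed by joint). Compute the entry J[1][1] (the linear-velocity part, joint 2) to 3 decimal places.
axis z_1 = (0.0000,0.0000,1.0000); lever o_n−o_1 = (2.3801,-0.2588,10.0000)
cross product → J_v[:, 1] = (0.2588,2.3801,-0.0000)
J_ω[:, 1] = z_1
entry J[1][1] = 2.3801

2.380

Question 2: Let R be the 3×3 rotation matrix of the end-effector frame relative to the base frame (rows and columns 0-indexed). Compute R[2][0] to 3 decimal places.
1.000

End-effector x-axis (col 0 of R) = (-0.0000,0.0000,1.0000)
R[2][0] = 1.0000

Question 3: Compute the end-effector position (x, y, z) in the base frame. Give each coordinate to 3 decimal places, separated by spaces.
after link 1: o_1 = (0.8660, 0.5000, 4.0000)
after link 2: o_2 = (2.7979, -0.0176, 6.0000)
after link 3: o_3 = (2.5391, -0.9836, 7.0000)
after link 4: o_4 = (2.2802, -0.0176, 11.0000)
after link 5: o_5 = (3.2462, 0.2412, 14.0000)

3.246 0.241 14.000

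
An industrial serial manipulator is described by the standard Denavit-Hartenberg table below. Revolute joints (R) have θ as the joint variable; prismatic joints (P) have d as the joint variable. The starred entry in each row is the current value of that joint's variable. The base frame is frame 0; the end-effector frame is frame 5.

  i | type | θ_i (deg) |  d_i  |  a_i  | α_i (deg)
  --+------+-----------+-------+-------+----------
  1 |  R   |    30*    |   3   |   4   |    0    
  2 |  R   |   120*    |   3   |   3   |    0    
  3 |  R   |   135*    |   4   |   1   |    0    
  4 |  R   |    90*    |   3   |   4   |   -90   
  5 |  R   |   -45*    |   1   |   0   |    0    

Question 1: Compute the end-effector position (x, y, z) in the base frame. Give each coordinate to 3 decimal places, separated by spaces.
4.730 4.535 13.000

after link 1: o_1 = (3.4641, 2.0000, 3.0000)
after link 2: o_2 = (0.8660, 3.5000, 6.0000)
after link 3: o_3 = (1.1248, 2.5341, 10.0000)
after link 4: o_4 = (4.9885, 3.5694, 13.0000)
after link 5: o_5 = (4.7297, 4.5353, 13.0000)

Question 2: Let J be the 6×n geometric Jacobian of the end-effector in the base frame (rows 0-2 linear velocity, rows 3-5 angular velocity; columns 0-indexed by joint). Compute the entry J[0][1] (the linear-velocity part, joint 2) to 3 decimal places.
-2.535

axis z_1 = (0.0000,0.0000,1.0000); lever o_n−o_1 = (1.2656,2.5353,10.0000)
cross product → J_v[:, 1] = (-2.5353,1.2656,0.0000)
J_ω[:, 1] = z_1
entry J[0][1] = -2.5353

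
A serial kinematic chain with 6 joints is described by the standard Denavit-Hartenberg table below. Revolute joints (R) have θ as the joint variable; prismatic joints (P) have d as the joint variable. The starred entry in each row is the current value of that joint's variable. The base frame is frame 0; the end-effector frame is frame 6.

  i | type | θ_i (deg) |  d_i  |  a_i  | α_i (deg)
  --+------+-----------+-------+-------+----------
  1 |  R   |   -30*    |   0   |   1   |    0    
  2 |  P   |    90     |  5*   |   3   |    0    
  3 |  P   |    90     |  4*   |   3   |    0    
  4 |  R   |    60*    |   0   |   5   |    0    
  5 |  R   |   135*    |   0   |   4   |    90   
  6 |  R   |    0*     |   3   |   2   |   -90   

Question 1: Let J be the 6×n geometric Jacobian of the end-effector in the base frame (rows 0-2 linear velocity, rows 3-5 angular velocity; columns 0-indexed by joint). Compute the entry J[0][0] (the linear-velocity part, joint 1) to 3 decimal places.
axis z_0 = ẑ; lever o_n−o_0 = (0.4569,-3.3526,9.0000)
cross product → J_v[:, 0] = (3.3526,0.4569,-0.0000)
J_ω[:, 0] = z_0
entry J[0][0] = 3.3526

3.353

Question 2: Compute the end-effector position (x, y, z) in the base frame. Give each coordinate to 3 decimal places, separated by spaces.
after link 1: o_1 = (0.8660, -0.5000, 0.0000)
after link 2: o_2 = (2.3660, 2.0981, 5.0000)
after link 3: o_3 = (-0.2321, 3.5981, 9.0000)
after link 4: o_4 = (-4.5622, 1.0981, 9.0000)
after link 5: o_5 = (-0.6985, 0.0628, 9.0000)
after link 6: o_6 = (0.4569, -3.3526, 9.0000)

0.457 -3.353 9.000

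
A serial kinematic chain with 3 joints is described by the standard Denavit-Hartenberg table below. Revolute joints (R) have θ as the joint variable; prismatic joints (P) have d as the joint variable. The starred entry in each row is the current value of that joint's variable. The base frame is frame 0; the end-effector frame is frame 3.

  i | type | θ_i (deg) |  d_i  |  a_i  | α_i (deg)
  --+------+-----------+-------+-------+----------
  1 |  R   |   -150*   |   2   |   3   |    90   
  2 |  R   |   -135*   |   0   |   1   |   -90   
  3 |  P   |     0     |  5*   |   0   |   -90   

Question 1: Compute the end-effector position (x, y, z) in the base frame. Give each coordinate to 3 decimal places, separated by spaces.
after link 1: o_1 = (-2.5981, -1.5000, 2.0000)
after link 2: o_2 = (-1.9857, -1.1464, 1.2929)
after link 3: o_3 = (-5.0476, -2.9142, -2.2426)

-5.048 -2.914 -2.243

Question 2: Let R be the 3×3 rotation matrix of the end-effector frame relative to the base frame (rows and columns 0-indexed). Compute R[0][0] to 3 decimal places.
End-effector x-axis (col 0 of R) = (0.6124,0.3536,-0.7071)
R[0][0] = 0.6124

0.612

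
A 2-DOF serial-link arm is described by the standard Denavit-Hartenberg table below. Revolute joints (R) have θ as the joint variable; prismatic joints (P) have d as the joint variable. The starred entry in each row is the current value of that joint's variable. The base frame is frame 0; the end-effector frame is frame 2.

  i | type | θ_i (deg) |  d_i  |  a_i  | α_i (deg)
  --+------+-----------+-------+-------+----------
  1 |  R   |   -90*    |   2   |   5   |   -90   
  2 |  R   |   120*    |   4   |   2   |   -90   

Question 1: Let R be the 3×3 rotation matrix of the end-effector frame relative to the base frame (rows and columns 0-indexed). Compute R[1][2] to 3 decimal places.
0.866

End-effector z-axis (col 2 of R) = (-0.0000,0.8660,0.5000)
R[1][2] = 0.8660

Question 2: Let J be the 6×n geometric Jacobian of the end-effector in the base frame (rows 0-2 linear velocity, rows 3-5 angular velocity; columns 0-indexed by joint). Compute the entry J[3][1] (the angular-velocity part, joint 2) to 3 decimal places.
axis z_1 = (1.0000,0.0000,0.0000); lever o_n−o_1 = (4.0000,1.0000,-1.7321)
cross product → J_v[:, 1] = (-0.0000,1.7321,1.0000)
J_ω[:, 1] = z_1
entry J[3][1] = 1.0000

1.000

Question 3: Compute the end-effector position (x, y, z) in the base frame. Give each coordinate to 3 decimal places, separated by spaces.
4.000 -4.000 0.268

after link 1: o_1 = (0.0000, -5.0000, 2.0000)
after link 2: o_2 = (4.0000, -4.0000, 0.2679)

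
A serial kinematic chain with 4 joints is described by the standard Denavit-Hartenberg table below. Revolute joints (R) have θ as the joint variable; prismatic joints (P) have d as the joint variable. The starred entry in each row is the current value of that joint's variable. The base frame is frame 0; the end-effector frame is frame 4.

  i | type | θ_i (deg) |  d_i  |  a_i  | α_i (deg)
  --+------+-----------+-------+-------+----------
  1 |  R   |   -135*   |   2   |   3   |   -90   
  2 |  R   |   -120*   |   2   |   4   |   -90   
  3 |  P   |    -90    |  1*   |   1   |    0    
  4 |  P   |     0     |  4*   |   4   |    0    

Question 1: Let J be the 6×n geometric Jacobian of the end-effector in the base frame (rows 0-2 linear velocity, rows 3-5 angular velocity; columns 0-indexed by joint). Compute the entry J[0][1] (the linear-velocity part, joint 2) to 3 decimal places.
-4.217

axis z_1 = (0.7071,-0.7071,0.0000); lever o_n−o_1 = (3.3021,-6.5974,5.9641)
cross product → J_v[:, 1] = (-4.2173,-4.2173,-2.3301)
J_ω[:, 1] = z_1
entry J[0][1] = -4.2173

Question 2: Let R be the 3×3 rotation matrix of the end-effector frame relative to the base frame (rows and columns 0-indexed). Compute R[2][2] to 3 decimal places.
End-effector z-axis (col 2 of R) = (-0.6124,-0.6124,0.5000)
R[2][2] = 0.5000

0.500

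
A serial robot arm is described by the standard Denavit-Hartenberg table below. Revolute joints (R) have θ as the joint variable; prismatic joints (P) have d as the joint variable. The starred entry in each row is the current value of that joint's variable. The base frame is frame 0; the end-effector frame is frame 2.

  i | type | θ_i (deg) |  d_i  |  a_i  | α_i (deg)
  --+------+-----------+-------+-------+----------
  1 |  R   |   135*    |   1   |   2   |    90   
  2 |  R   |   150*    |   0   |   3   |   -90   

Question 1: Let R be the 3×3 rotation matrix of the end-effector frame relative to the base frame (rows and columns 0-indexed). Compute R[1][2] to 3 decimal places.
-0.354

End-effector z-axis (col 2 of R) = (0.3536,-0.3536,-0.8660)
R[1][2] = -0.3536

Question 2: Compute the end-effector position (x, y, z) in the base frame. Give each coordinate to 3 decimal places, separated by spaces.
0.423 -0.423 2.500

after link 1: o_1 = (-1.4142, 1.4142, 1.0000)
after link 2: o_2 = (0.4229, -0.4229, 2.5000)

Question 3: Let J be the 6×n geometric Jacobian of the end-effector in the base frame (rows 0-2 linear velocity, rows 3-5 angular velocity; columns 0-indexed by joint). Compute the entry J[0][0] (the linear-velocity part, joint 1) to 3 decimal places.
axis z_0 = ẑ; lever o_n−o_0 = (0.4229,-0.4229,2.5000)
cross product → J_v[:, 0] = (0.4229,0.4229,-0.0000)
J_ω[:, 0] = z_0
entry J[0][0] = 0.4229

0.423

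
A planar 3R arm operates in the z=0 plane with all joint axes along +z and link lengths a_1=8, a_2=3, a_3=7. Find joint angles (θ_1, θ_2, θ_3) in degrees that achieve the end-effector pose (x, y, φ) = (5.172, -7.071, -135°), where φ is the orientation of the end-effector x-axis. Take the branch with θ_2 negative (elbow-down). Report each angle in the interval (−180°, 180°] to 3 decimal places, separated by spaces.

-0.003 -44.986 -90.012

wrist centre = target − a_3·(cos φ, sin φ) = (10.1217, -2.1213)
cos θ_2 = (106.9495−8²−3²)/(2·8·3) = 0.7073; θ_2 = -44.9859° (elbow-down)
β = atan2(-2.1213,10.1217) = -11.8364°; ψ = atan2(-2.1208,10.1218) = -11.8338°
θ_1 = β − ψ = -0.0026°
θ_3 = φ − θ_1 − θ_2 = -90.0115° (wrapped to (-180°,180°])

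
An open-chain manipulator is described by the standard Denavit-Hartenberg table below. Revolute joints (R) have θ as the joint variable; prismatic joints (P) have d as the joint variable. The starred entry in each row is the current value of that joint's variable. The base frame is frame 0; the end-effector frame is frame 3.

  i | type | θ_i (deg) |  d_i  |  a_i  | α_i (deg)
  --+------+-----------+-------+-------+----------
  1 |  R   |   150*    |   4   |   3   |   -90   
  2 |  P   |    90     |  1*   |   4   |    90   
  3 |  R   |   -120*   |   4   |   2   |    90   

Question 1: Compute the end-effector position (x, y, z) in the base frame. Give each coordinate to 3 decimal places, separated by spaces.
-5.696 4.134 1.000

after link 1: o_1 = (-2.5981, 1.5000, 4.0000)
after link 2: o_2 = (-3.0981, 0.6340, 0.0000)
after link 3: o_3 = (-5.6962, 4.1340, 1.0000)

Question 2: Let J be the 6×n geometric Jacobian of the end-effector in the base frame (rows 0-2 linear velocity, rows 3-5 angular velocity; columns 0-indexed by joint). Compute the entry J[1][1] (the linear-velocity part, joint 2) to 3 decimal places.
prismatic axis z_1 = (-0.5000,-0.8660,0.0000)
J_v[:, 1] = z_1; J_ω[:, 1] = (0,0,0)
entry J[1][1] = -0.8660

-0.866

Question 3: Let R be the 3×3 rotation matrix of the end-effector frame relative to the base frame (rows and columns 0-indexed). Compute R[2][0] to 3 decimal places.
End-effector x-axis (col 0 of R) = (0.4330,0.7500,0.5000)
R[2][0] = 0.5000

0.500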